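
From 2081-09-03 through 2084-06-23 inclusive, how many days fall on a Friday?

2081-09-03 is a Wednesday.
That's 1025 days from start to end, counting both.
1025 = 7 × 146 + 3, so there are 146 full weeks plus 3 extra days.
Each full week contributes one Friday: 146 so far.
The 3 extra days are Wed, Thu, Fri — 1 of them qualifies.
Total: 146 + 1 = 147.

147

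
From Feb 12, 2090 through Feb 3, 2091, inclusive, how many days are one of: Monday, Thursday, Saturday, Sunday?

204

Feb 12, 2090 is a Sunday.
That's 357 days from start to end, counting both.
357 = 7 × 51, so the span is exactly 51 full weeks.
Each full week contributes 4 days from the set (Mon, Thu, Sat, Sun): 51 × 4 = 204.
Total: 204.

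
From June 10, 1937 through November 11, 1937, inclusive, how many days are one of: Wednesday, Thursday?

June 10, 1937 is a Thursday.
From June 10, 1937 to November 11, 1937 is 155 days inclusive.
155 = 7 × 22 + 1, so there are 22 full weeks plus 1 extra day.
Each full week contributes 2 days from the set (Wed, Thu): 22 × 2 = 44.
The 1 extra day is Thursday — 1 of them qualifies.
Total: 44 + 1 = 45.

45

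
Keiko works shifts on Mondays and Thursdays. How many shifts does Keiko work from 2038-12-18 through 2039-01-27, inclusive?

2038-12-18 is a Saturday.
The range spans 41 days (inclusive of both endpoints).
41 = 7 × 5 + 6, so there are 5 full weeks plus 6 extra days.
Each full week contributes 2 days from the set (Mon, Thu): 5 × 2 = 10.
The 6 extra days are Sat, Sun, Mon, Tue, Wed, Thu — 2 of them qualify.
Total: 10 + 2 = 12.

12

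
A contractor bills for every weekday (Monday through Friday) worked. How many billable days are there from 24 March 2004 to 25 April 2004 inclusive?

24 March 2004 is a Wednesday.
That's 33 days from start to end, counting both.
33 = 7 × 4 + 5, so there are 4 full weeks plus 5 extra days.
Each full week contributes 5 weekdays (Mon–Fri): 4 × 5 = 20.
The 5 extra days are Wednesday, Thursday, Friday, Saturday, Sunday — 3 of them qualify.
Total: 20 + 3 = 23.

23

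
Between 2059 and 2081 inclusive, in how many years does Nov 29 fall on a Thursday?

Day of week of November 29 in each year:
2059: Sat, 2060: Mon, 2061: Tue, 2062: Wed, 2063: Thu ✓, 2064: Sat, 2065: Sun, 2066: Mon, 2067: Tue, 2068: Thu ✓, 2069: Fri, 2070: Sat, 2071: Sun, 2072: Tue, 2073: Wed, 2074: Thu ✓, 2075: Fri, 2076: Sun, 2077: Mon, 2078: Tue, 2079: Wed, 2080: Fri, 2081: Sat
Thursdays: 2063, 2068, 2074.

3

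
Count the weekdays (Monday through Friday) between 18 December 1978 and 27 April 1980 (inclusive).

355

18 December 1978 is a Monday.
From 18 December 1978 to 27 April 1980 is 497 days inclusive.
497 = 7 × 71, so the span is exactly 71 full weeks.
Each full week contributes 5 weekdays (Mon–Fri): 71 × 5 = 355.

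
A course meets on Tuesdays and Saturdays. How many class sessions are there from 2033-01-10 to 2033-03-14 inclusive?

18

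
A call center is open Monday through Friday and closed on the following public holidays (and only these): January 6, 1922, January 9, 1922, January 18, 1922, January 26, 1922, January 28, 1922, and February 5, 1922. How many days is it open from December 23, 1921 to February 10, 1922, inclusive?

32 working days

December 23, 1921 is a Friday.
The range spans 50 days (inclusive of both endpoints).
50 = 7 × 7 + 1, so there are 7 full weeks plus 1 extra day.
Each full week contributes 5 weekdays (Mon–Fri): 7 × 5 = 35.
The 1 extra day is Fri — 1 of them qualifies.
Total: 35 + 1 = 36.
Holidays: January 6, 1922 (Fri); January 9, 1922 (Mon); January 18, 1922 (Wed); January 26, 1922 (Thu); January 28, 1922 (Sat); February 5, 1922 (Sun).
4 of the 6 holidays fall on weekdays; the rest are weekends and were already excluded.
Business days: 36 − 4 = 32.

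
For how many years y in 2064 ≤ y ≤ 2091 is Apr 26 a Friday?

4

Day of week of April 26 in each year:
2064: Sat, 2065: Sun, 2066: Mon, 2067: Tue, 2068: Thu, 2069: Fri ✓, 2070: Sat, 2071: Sun, 2072: Tue, 2073: Wed, 2074: Thu, 2075: Fri ✓, 2076: Sun, 2077: Mon, 2078: Tue, 2079: Wed, 2080: Fri ✓, 2081: Sat, 2082: Sun, 2083: Mon, 2084: Wed, 2085: Thu, 2086: Fri ✓, 2087: Sat, 2088: Mon, 2089: Tue, 2090: Wed, 2091: Thu
Fridays: 2069, 2075, 2080, 2086.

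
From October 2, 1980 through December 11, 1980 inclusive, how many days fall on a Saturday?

10

October 2, 1980 is a Thursday.
From October 2, 1980 to December 11, 1980 is 71 days inclusive.
71 = 7 × 10 + 1, so there are 10 full weeks plus 1 extra day.
Each full week contributes one Saturday: 10 so far.
The 1 extra day is Thu — none qualify.
Total: 10 + 0 = 10.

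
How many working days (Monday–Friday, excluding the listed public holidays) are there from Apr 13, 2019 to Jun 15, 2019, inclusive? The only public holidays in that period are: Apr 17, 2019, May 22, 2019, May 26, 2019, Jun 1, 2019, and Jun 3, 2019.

42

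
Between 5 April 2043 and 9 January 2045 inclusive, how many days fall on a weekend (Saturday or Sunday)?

5 April 2043 is a Sunday.
From 5 April 2043 to 9 January 2045 is 646 days inclusive.
646 = 7 × 92 + 2, so there are 92 full weeks plus 2 extra days.
Each full week contributes 2 weekend days (Sat, Sun): 92 × 2 = 184.
The 2 extra days are Sunday, Monday — 1 of them qualifies.
Total: 184 + 1 = 185.

185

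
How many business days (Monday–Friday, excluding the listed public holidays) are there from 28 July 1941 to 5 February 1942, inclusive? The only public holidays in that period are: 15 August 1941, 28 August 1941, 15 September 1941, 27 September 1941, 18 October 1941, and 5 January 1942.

135

28 July 1941 is a Monday.
That's 193 days from start to end, counting both.
193 = 7 × 27 + 4, so there are 27 full weeks plus 4 extra days.
Each full week contributes 5 weekdays (Mon–Fri): 27 × 5 = 135.
The 4 extra days are Mon, Tue, Wed, Thu — 4 of them qualify.
Total: 135 + 4 = 139.
Holidays: 15 August 1941 (Fri); 28 August 1941 (Thu); 15 September 1941 (Mon); 27 September 1941 (Sat); 18 October 1941 (Sat); 5 January 1942 (Mon).
4 of the 6 holidays fall on weekdays; the rest are weekends and were already excluded.
Business days: 139 − 4 = 135.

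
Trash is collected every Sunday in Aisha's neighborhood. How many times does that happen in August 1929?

4

1929-08-01 is a Thursday.
The range spans 31 days (inclusive of both endpoints).
31 = 7 × 4 + 3, so there are 4 full weeks plus 3 extra days.
Each full week contributes one Sunday: 4 so far.
The 3 extra days are Thursday, Friday, Saturday — none qualify.
Total: 4 + 0 = 4.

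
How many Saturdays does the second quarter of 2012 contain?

13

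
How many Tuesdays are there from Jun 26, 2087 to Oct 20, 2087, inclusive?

16 Tuesdays

Jun 26, 2087 is a Thursday.
From Jun 26, 2087 to Oct 20, 2087 is 117 days inclusive.
117 = 7 × 16 + 5, so there are 16 full weeks plus 5 extra days.
Each full week contributes one Tuesday: 16 so far.
The 5 extra days are Thu, Fri, Sat, Sun, Mon — none qualify.
Total: 16 + 0 = 16.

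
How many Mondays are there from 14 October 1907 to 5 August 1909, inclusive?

14 October 1907 is a Monday.
The range spans 662 days (inclusive of both endpoints).
662 = 7 × 94 + 4, so there are 94 full weeks plus 4 extra days.
Each full week contributes one Monday: 94 so far.
The 4 extra days are Monday, Tuesday, Wednesday, Thursday — 1 of them qualifies.
Total: 94 + 1 = 95.

95 Mondays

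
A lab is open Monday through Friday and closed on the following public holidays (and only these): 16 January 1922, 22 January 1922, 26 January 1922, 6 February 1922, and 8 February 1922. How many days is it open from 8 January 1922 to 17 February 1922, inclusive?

26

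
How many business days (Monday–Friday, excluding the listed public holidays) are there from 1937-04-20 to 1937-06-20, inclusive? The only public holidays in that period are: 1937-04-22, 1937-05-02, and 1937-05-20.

42

1937-04-20 is a Tuesday.
From 1937-04-20 to 1937-06-20 is 62 days inclusive.
62 = 7 × 8 + 6, so there are 8 full weeks plus 6 extra days.
Each full week contributes 5 weekdays (Mon–Fri): 8 × 5 = 40.
The 6 extra days are Tuesday, Wednesday, Thursday, Friday, Saturday, Sunday — 4 of them qualify.
Total: 40 + 4 = 44.
Holidays: 1937-04-22 (Thu); 1937-05-02 (Sun); 1937-05-20 (Thu).
2 of the 3 holidays fall on weekdays; the rest are weekends and were already excluded.
Business days: 44 − 2 = 42.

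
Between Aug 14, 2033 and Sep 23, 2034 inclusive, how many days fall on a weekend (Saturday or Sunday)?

Aug 14, 2033 is a Sunday.
From Aug 14, 2033 to Sep 23, 2034 is 406 days inclusive.
406 = 7 × 58, so the span is exactly 58 full weeks.
Each full week contributes 2 weekend days (Sat, Sun): 58 × 2 = 116.

116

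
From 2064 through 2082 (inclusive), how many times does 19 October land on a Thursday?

2

Day of week of October 19 in each year:
2064: Sun, 2065: Mon, 2066: Tue, 2067: Wed, 2068: Fri, 2069: Sat, 2070: Sun, 2071: Mon, 2072: Wed, 2073: Thu ✓, 2074: Fri, 2075: Sat, 2076: Mon, 2077: Tue, 2078: Wed, 2079: Thu ✓, 2080: Sat, 2081: Sun, 2082: Mon
Thursdays: 2073, 2079.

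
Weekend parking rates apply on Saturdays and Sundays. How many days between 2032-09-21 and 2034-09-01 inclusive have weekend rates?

202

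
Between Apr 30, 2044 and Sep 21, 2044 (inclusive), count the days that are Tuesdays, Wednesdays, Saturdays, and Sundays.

Apr 30, 2044 is a Saturday.
From Apr 30, 2044 to Sep 21, 2044 is 145 days inclusive.
145 = 7 × 20 + 5, so there are 20 full weeks plus 5 extra days.
Each full week contributes 4 days from the set (Tue, Wed, Sat, Sun): 20 × 4 = 80.
The 5 extra days are Sat, Sun, Mon, Tue, Wed — 4 of them qualify.
Total: 80 + 4 = 84.

84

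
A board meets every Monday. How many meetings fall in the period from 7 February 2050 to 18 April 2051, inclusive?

7 February 2050 is a Monday.
That's 436 days from start to end, counting both.
436 = 7 × 62 + 2, so there are 62 full weeks plus 2 extra days.
Each full week contributes one Monday: 62 so far.
The 2 extra days are Monday, Tuesday — 1 of them qualifies.
Total: 62 + 1 = 63.

63 Mondays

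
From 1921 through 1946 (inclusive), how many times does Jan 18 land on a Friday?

Day of week of January 18 in each year:
1921: Tue, 1922: Wed, 1923: Thu, 1924: Fri ✓, 1925: Sun, 1926: Mon, 1927: Tue, 1928: Wed, 1929: Fri ✓, 1930: Sat, 1931: Sun, 1932: Mon, 1933: Wed, 1934: Thu, 1935: Fri ✓, 1936: Sat, 1937: Mon, 1938: Tue, 1939: Wed, 1940: Thu, 1941: Sat, 1942: Sun, 1943: Mon, 1944: Tue, 1945: Thu, 1946: Fri ✓
Fridays: 1924, 1929, 1935, 1946.

4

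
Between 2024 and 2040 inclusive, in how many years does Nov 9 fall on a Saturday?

2

Day of week of November 9 in each year:
2024: Sat ✓, 2025: Sun, 2026: Mon, 2027: Tue, 2028: Thu, 2029: Fri, 2030: Sat ✓, 2031: Sun, 2032: Tue, 2033: Wed, 2034: Thu, 2035: Fri, 2036: Sun, 2037: Mon, 2038: Tue, 2039: Wed, 2040: Fri
Saturdays: 2024, 2030.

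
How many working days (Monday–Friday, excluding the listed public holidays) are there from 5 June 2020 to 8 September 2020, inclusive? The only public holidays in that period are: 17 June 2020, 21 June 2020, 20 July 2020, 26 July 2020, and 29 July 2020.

5 June 2020 is a Friday.
The range spans 96 days (inclusive of both endpoints).
96 = 7 × 13 + 5, so there are 13 full weeks plus 5 extra days.
Each full week contributes 5 weekdays (Mon–Fri): 13 × 5 = 65.
The 5 extra days are Friday, Saturday, Sunday, Monday, Tuesday — 3 of them qualify.
Total: 65 + 3 = 68.
Holidays: 17 June 2020 (Wed); 21 June 2020 (Sun); 20 July 2020 (Mon); 26 July 2020 (Sun); 29 July 2020 (Wed).
3 of the 5 holidays fall on weekdays; the rest are weekends and were already excluded.
Business days: 68 − 3 = 65.

65 working days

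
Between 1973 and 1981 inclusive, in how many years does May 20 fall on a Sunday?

Day of week of May 20 in each year:
1973: Sun ✓, 1974: Mon, 1975: Tue, 1976: Thu, 1977: Fri, 1978: Sat, 1979: Sun ✓, 1980: Tue, 1981: Wed
Sundays: 1973, 1979.

2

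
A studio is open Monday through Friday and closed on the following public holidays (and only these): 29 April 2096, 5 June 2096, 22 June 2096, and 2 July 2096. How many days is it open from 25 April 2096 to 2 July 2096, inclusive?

25 April 2096 is a Wednesday.
From 25 April 2096 to 2 July 2096 is 69 days inclusive.
69 = 7 × 9 + 6, so there are 9 full weeks plus 6 extra days.
Each full week contributes 5 weekdays (Mon–Fri): 9 × 5 = 45.
The 6 extra days are Wed, Thu, Fri, Sat, Sun, Mon — 4 of them qualify.
Total: 45 + 4 = 49.
Holidays: 29 April 2096 (Sun); 5 June 2096 (Tue); 22 June 2096 (Fri); 2 July 2096 (Mon).
3 of the 4 holidays fall on weekdays; the rest are weekends and were already excluded.
Business days: 49 − 3 = 46.

46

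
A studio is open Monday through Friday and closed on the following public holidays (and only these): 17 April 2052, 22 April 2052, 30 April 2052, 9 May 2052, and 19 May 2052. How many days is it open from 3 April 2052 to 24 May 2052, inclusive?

3 April 2052 is a Wednesday.
That's 52 days from start to end, counting both.
52 = 7 × 7 + 3, so there are 7 full weeks plus 3 extra days.
Each full week contributes 5 weekdays (Mon–Fri): 7 × 5 = 35.
The 3 extra days are Wed, Thu, Fri — 3 of them qualify.
Total: 35 + 3 = 38.
Holidays: 17 April 2052 (Wed); 22 April 2052 (Mon); 30 April 2052 (Tue); 9 May 2052 (Thu); 19 May 2052 (Sun).
4 of the 5 holidays fall on weekdays; the rest are weekends and were already excluded.
Business days: 38 − 4 = 34.

34 business days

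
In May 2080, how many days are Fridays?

5

May 1, 2080 is a Wednesday.
The range spans 31 days (inclusive of both endpoints).
31 = 7 × 4 + 3, so there are 4 full weeks plus 3 extra days.
Each full week contributes one Friday: 4 so far.
The 3 extra days are Wed, Thu, Fri — 1 of them qualifies.
Total: 4 + 1 = 5.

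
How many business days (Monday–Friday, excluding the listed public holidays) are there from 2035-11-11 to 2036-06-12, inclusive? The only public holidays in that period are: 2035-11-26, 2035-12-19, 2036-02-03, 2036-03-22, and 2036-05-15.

2035-11-11 is a Sunday.
From 2035-11-11 to 2036-06-12 is 215 days inclusive.
215 = 7 × 30 + 5, so there are 30 full weeks plus 5 extra days.
Each full week contributes 5 weekdays (Mon–Fri): 30 × 5 = 150.
The 5 extra days are Sunday, Monday, Tuesday, Wednesday, Thursday — 4 of them qualify.
Total: 150 + 4 = 154.
Holidays: 2035-11-26 (Mon); 2035-12-19 (Wed); 2036-02-03 (Sun); 2036-03-22 (Sat); 2036-05-15 (Thu).
3 of the 5 holidays fall on weekdays; the rest are weekends and were already excluded.
Business days: 154 − 3 = 151.

151 business days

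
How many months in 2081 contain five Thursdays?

4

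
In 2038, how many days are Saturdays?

52

Jan 1, 2038 is a Friday.
The range spans 365 days (inclusive of both endpoints).
365 = 7 × 52 + 1, so there are 52 full weeks plus 1 extra day.
Each full week contributes one Saturday: 52 so far.
The 1 extra day is Fri — none qualify.
Total: 52 + 0 = 52.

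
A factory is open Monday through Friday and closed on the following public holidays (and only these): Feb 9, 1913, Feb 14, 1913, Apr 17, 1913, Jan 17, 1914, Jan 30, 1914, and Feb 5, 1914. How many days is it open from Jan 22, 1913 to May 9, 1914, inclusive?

Jan 22, 1913 is a Wednesday.
That's 473 days from start to end, counting both.
473 = 7 × 67 + 4, so there are 67 full weeks plus 4 extra days.
Each full week contributes 5 weekdays (Mon–Fri): 67 × 5 = 335.
The 4 extra days are Wednesday, Thursday, Friday, Saturday — 3 of them qualify.
Total: 335 + 3 = 338.
Holidays: Feb 9, 1913 (Sun); Feb 14, 1913 (Fri); Apr 17, 1913 (Thu); Jan 17, 1914 (Sat); Jan 30, 1914 (Fri); Feb 5, 1914 (Thu).
4 of the 6 holidays fall on weekdays; the rest are weekends and were already excluded.
Business days: 338 − 4 = 334.

334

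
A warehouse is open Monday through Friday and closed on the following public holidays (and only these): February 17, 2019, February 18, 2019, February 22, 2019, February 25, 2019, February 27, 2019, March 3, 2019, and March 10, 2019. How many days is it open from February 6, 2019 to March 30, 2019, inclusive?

34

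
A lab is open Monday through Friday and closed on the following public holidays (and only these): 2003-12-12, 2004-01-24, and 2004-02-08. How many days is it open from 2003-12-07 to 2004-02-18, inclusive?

52

2003-12-07 is a Sunday.
That's 74 days from start to end, counting both.
74 = 7 × 10 + 4, so there are 10 full weeks plus 4 extra days.
Each full week contributes 5 weekdays (Mon–Fri): 10 × 5 = 50.
The 4 extra days are Sunday, Monday, Tuesday, Wednesday — 3 of them qualify.
Total: 50 + 3 = 53.
Holidays: 2003-12-12 (Fri); 2004-01-24 (Sat); 2004-02-08 (Sun).
1 of the 3 holidays fall on weekdays; the rest are weekends and were already excluded.
Business days: 53 − 1 = 52.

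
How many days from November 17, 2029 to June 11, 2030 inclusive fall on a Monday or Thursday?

59

November 17, 2029 is a Saturday.
From November 17, 2029 to June 11, 2030 is 207 days inclusive.
207 = 7 × 29 + 4, so there are 29 full weeks plus 4 extra days.
Each full week contributes 2 days from the set (Mon, Thu): 29 × 2 = 58.
The 4 extra days are Sat, Sun, Mon, Tue — 1 of them qualifies.
Total: 58 + 1 = 59.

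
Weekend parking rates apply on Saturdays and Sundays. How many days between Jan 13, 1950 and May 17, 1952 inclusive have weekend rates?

Jan 13, 1950 is a Friday.
The range spans 856 days (inclusive of both endpoints).
856 = 7 × 122 + 2, so there are 122 full weeks plus 2 extra days.
Each full week contributes 2 weekend days (Sat, Sun): 122 × 2 = 244.
The 2 extra days are Friday, Saturday — 1 of them qualifies.
Total: 244 + 1 = 245.

245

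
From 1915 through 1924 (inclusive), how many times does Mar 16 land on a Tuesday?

2

Day of week of March 16 in each year:
1915: Tue ✓, 1916: Thu, 1917: Fri, 1918: Sat, 1919: Sun, 1920: Tue ✓, 1921: Wed, 1922: Thu, 1923: Fri, 1924: Sun
Tuesdays: 1915, 1920.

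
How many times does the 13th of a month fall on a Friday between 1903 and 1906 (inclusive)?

8

Friday-the-13ths by year:
1903: Feb, Mar, Nov
1904: May
1905: Jan, Oct
1906: Apr, Jul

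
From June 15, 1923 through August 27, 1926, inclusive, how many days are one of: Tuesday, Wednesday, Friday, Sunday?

June 15, 1923 is a Friday.
From June 15, 1923 to August 27, 1926 is 1170 days inclusive.
1170 = 7 × 167 + 1, so there are 167 full weeks plus 1 extra day.
Each full week contributes 4 days from the set (Tue, Wed, Fri, Sun): 167 × 4 = 668.
The 1 extra day is Fri — 1 of them qualifies.
Total: 668 + 1 = 669.

669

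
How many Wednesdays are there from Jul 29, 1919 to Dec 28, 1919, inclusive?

Jul 29, 1919 is a Tuesday.
That's 153 days from start to end, counting both.
153 = 7 × 21 + 6, so there are 21 full weeks plus 6 extra days.
Each full week contributes one Wednesday: 21 so far.
The 6 extra days are Tuesday, Wednesday, Thursday, Friday, Saturday, Sunday — 1 of them qualifies.
Total: 21 + 1 = 22.

22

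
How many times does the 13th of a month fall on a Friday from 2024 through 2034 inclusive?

Friday-the-13ths by year:
2024: Sep, Dec
2025: Jun
2026: Feb, Mar, Nov
2027: Aug
2028: Oct
2029: Apr, Jul
2030: Sep, Dec
2031: Jun
2032: Feb, Aug
2033: May
2034: Jan, Oct

18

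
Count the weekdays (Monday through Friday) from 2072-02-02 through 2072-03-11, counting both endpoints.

2072-02-02 is a Tuesday.
From 2072-02-02 to 2072-03-11 is 39 days inclusive.
39 = 7 × 5 + 4, so there are 5 full weeks plus 4 extra days.
Each full week contributes 5 weekdays (Mon–Fri): 5 × 5 = 25.
The 4 extra days are Tue, Wed, Thu, Fri — 4 of them qualify.
Total: 25 + 4 = 29.

29 weekdays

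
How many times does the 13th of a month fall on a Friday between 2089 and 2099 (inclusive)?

Friday-the-13ths by year:
2089: May
2090: Jan, Oct
2091: Apr, Jul
2092: Jun
2093: Feb, Mar, Nov
2094: Aug
2095: May
2096: Jan, Apr, Jul
2097: Sep, Dec
2098: Jun
2099: Feb, Mar, Nov

20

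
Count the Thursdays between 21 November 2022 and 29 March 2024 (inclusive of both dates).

71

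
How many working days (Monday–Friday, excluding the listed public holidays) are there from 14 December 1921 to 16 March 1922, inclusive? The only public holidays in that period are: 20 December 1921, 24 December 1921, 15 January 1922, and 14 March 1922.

14 December 1921 is a Wednesday.
From 14 December 1921 to 16 March 1922 is 93 days inclusive.
93 = 7 × 13 + 2, so there are 13 full weeks plus 2 extra days.
Each full week contributes 5 weekdays (Mon–Fri): 13 × 5 = 65.
The 2 extra days are Wednesday, Thursday — 2 of them qualify.
Total: 65 + 2 = 67.
Holidays: 20 December 1921 (Tue); 24 December 1921 (Sat); 15 January 1922 (Sun); 14 March 1922 (Tue).
2 of the 4 holidays fall on weekdays; the rest are weekends and were already excluded.
Business days: 67 − 2 = 65.

65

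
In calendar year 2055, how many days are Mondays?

52

2055-01-01 is a Friday.
From 2055-01-01 to 2055-12-31 is 365 days inclusive.
365 = 7 × 52 + 1, so there are 52 full weeks plus 1 extra day.
Each full week contributes one Monday: 52 so far.
The 1 extra day is Friday — none qualify.
Total: 52 + 0 = 52.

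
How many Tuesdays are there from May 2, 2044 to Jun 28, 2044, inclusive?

9

May 2, 2044 is a Monday.
That's 58 days from start to end, counting both.
58 = 7 × 8 + 2, so there are 8 full weeks plus 2 extra days.
Each full week contributes one Tuesday: 8 so far.
The 2 extra days are Monday, Tuesday — 1 of them qualifies.
Total: 8 + 1 = 9.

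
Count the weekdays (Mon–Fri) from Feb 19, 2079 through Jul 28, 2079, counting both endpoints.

Feb 19, 2079 is a Sunday.
The range spans 160 days (inclusive of both endpoints).
160 = 7 × 22 + 6, so there are 22 full weeks plus 6 extra days.
Each full week contributes 5 weekdays (Mon–Fri): 22 × 5 = 110.
The 6 extra days are Sunday, Monday, Tuesday, Wednesday, Thursday, Friday — 5 of them qualify.
Total: 110 + 5 = 115.

115 weekdays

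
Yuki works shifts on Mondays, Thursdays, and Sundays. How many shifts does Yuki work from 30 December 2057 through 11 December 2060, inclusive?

30 December 2057 is a Sunday.
The range spans 1078 days (inclusive of both endpoints).
1078 = 7 × 154, so the span is exactly 154 full weeks.
Each full week contributes 3 days from the set (Mon, Thu, Sun): 154 × 3 = 462.
Total: 462.

462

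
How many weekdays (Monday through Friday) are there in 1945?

261 weekdays

Jan 1, 1945 is a Monday.
That's 365 days from start to end, counting both.
365 = 7 × 52 + 1, so there are 52 full weeks plus 1 extra day.
Each full week contributes 5 weekdays (Mon–Fri): 52 × 5 = 260.
The 1 extra day is Monday — 1 of them qualifies.
Total: 260 + 1 = 261.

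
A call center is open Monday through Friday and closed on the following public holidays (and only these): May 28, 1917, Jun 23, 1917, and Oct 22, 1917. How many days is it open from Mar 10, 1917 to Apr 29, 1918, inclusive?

Mar 10, 1917 is a Saturday.
The range spans 416 days (inclusive of both endpoints).
416 = 7 × 59 + 3, so there are 59 full weeks plus 3 extra days.
Each full week contributes 5 weekdays (Mon–Fri): 59 × 5 = 295.
The 3 extra days are Sat, Sun, Mon — 1 of them qualifies.
Total: 295 + 1 = 296.
Holidays: May 28, 1917 (Mon); Jun 23, 1917 (Sat); Oct 22, 1917 (Mon).
2 of the 3 holidays fall on weekdays; the rest are weekends and were already excluded.
Business days: 296 − 2 = 294.

294 business days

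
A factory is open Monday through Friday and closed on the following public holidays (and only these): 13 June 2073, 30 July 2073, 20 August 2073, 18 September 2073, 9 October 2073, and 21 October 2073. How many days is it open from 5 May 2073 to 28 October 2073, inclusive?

5 May 2073 is a Friday.
That's 177 days from start to end, counting both.
177 = 7 × 25 + 2, so there are 25 full weeks plus 2 extra days.
Each full week contributes 5 weekdays (Mon–Fri): 25 × 5 = 125.
The 2 extra days are Fri, Sat — 1 of them qualifies.
Total: 125 + 1 = 126.
Holidays: 13 June 2073 (Tue); 30 July 2073 (Sun); 20 August 2073 (Sun); 18 September 2073 (Mon); 9 October 2073 (Mon); 21 October 2073 (Sat).
3 of the 6 holidays fall on weekdays; the rest are weekends and were already excluded.
Business days: 126 − 3 = 123.

123 working days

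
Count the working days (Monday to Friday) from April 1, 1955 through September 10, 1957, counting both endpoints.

April 1, 1955 is a Friday.
That's 894 days from start to end, counting both.
894 = 7 × 127 + 5, so there are 127 full weeks plus 5 extra days.
Each full week contributes 5 weekdays (Mon–Fri): 127 × 5 = 635.
The 5 extra days are Fri, Sat, Sun, Mon, Tue — 3 of them qualify.
Total: 635 + 3 = 638.

638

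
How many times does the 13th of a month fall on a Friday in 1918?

The 13th falls on a Friday when the month's 13th has weekday Fri.
Jan 13 is Sun; Feb 13 is Wed; Mar 13 is Wed; Apr 13 is Sat; May 13 is Mon; Jun 13 is Thu; Jul 13 is Sat; Aug 13 is Tue; Sep 13 is Fri ✓; Oct 13 is Sun; Nov 13 is Wed; Dec 13 is Fri ✓.
Friday the 13ths: Sep, Dec.

2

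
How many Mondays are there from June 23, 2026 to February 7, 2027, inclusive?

June 23, 2026 is a Tuesday.
From June 23, 2026 to February 7, 2027 is 230 days inclusive.
230 = 7 × 32 + 6, so there are 32 full weeks plus 6 extra days.
Each full week contributes one Monday: 32 so far.
The 6 extra days are Tuesday, Wednesday, Thursday, Friday, Saturday, Sunday — none qualify.
Total: 32 + 0 = 32.

32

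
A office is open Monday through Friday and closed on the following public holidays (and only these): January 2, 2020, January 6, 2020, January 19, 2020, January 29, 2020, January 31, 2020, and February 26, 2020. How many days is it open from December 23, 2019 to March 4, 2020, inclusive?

December 23, 2019 is a Monday.
From December 23, 2019 to March 4, 2020 is 73 days inclusive.
73 = 7 × 10 + 3, so there are 10 full weeks plus 3 extra days.
Each full week contributes 5 weekdays (Mon–Fri): 10 × 5 = 50.
The 3 extra days are Mon, Tue, Wed — 3 of them qualify.
Total: 50 + 3 = 53.
Holidays: January 2, 2020 (Thu); January 6, 2020 (Mon); January 19, 2020 (Sun); January 29, 2020 (Wed); January 31, 2020 (Fri); February 26, 2020 (Wed).
5 of the 6 holidays fall on weekdays; the rest are weekends and were already excluded.
Business days: 53 − 5 = 48.

48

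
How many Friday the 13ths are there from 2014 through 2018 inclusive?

9

Friday-the-13ths by year:
2014: Jun
2015: Feb, Mar, Nov
2016: May
2017: Jan, Oct
2018: Apr, Jul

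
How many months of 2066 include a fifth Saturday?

4

A month has five Saturdays exactly when Saturday falls within its first (length − 28) days.
Jan: 31 days, starts Fri → 5 of Fri, Sat, Sun ✓
Feb: 28 days, starts Mon → 5 of (none)
Mar: 31 days, starts Mon → 5 of Mon, Tue, Wed
Apr: 30 days, starts Thu → 5 of Thu, Fri
May: 31 days, starts Sat → 5 of Sat, Sun, Mon ✓
Jun: 30 days, starts Tue → 5 of Tue, Wed
Jul: 31 days, starts Thu → 5 of Thu, Fri, Sat ✓
Aug: 31 days, starts Sun → 5 of Sun, Mon, Tue
Sep: 30 days, starts Wed → 5 of Wed, Thu
Oct: 31 days, starts Fri → 5 of Fri, Sat, Sun ✓
Nov: 30 days, starts Mon → 5 of Mon, Tue
Dec: 31 days, starts Wed → 5 of Wed, Thu, Fri
Months with five Saturdays: Jan, May, Jul, Oct.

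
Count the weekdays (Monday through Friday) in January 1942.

22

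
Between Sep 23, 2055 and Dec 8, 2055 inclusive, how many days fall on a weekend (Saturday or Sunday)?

Sep 23, 2055 is a Thursday.
The range spans 77 days (inclusive of both endpoints).
77 = 7 × 11, so the span is exactly 11 full weeks.
Each full week contributes 2 weekend days (Sat, Sun): 11 × 2 = 22.
Total: 22.

22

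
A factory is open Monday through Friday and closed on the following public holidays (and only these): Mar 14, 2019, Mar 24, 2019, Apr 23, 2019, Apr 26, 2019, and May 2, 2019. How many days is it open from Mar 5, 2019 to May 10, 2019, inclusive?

45

Mar 5, 2019 is a Tuesday.
That's 67 days from start to end, counting both.
67 = 7 × 9 + 4, so there are 9 full weeks plus 4 extra days.
Each full week contributes 5 weekdays (Mon–Fri): 9 × 5 = 45.
The 4 extra days are Tuesday, Wednesday, Thursday, Friday — 4 of them qualify.
Total: 45 + 4 = 49.
Holidays: Mar 14, 2019 (Thu); Mar 24, 2019 (Sun); Apr 23, 2019 (Tue); Apr 26, 2019 (Fri); May 2, 2019 (Thu).
4 of the 5 holidays fall on weekdays; the rest are weekends and were already excluded.
Business days: 49 − 4 = 45.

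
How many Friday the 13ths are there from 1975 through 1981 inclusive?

12

Friday-the-13ths by year:
1975: Jun
1976: Feb, Aug
1977: May
1978: Jan, Oct
1979: Apr, Jul
1980: Jun
1981: Feb, Mar, Nov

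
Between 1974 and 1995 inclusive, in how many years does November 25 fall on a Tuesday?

3

Day of week of November 25 in each year:
1974: Mon, 1975: Tue ✓, 1976: Thu, 1977: Fri, 1978: Sat, 1979: Sun, 1980: Tue ✓, 1981: Wed, 1982: Thu, 1983: Fri, 1984: Sun, 1985: Mon, 1986: Tue ✓, 1987: Wed, 1988: Fri, 1989: Sat, 1990: Sun, 1991: Mon, 1992: Wed, 1993: Thu, 1994: Fri, 1995: Sat
Tuesdays: 1975, 1980, 1986.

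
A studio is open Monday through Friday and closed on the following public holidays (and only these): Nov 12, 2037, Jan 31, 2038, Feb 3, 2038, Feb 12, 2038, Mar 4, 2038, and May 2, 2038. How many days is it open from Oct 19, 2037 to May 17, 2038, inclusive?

147

Oct 19, 2037 is a Monday.
The range spans 211 days (inclusive of both endpoints).
211 = 7 × 30 + 1, so there are 30 full weeks plus 1 extra day.
Each full week contributes 5 weekdays (Mon–Fri): 30 × 5 = 150.
The 1 extra day is Monday — 1 of them qualifies.
Total: 150 + 1 = 151.
Holidays: Nov 12, 2037 (Thu); Jan 31, 2038 (Sun); Feb 3, 2038 (Wed); Feb 12, 2038 (Fri); Mar 4, 2038 (Thu); May 2, 2038 (Sun).
4 of the 6 holidays fall on weekdays; the rest are weekends and were already excluded.
Business days: 151 − 4 = 147.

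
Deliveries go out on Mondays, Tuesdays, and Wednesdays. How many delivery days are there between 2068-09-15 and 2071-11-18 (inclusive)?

2068-09-15 is a Saturday.
The range spans 1160 days (inclusive of both endpoints).
1160 = 7 × 165 + 5, so there are 165 full weeks plus 5 extra days.
Each full week contributes 3 days from the set (Mon, Tue, Wed): 165 × 3 = 495.
The 5 extra days are Sat, Sun, Mon, Tue, Wed — 3 of them qualify.
Total: 495 + 3 = 498.

498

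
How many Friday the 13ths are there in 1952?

1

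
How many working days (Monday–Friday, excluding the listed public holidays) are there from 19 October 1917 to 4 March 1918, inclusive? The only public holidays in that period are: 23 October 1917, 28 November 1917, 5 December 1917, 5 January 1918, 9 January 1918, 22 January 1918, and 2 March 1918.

92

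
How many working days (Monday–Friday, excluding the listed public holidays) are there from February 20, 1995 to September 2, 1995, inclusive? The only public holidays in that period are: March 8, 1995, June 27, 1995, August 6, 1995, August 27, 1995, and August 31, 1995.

137

February 20, 1995 is a Monday.
The range spans 195 days (inclusive of both endpoints).
195 = 7 × 27 + 6, so there are 27 full weeks plus 6 extra days.
Each full week contributes 5 weekdays (Mon–Fri): 27 × 5 = 135.
The 6 extra days are Monday, Tuesday, Wednesday, Thursday, Friday, Saturday — 5 of them qualify.
Total: 135 + 5 = 140.
Holidays: March 8, 1995 (Wed); June 27, 1995 (Tue); August 6, 1995 (Sun); August 27, 1995 (Sun); August 31, 1995 (Thu).
3 of the 5 holidays fall on weekdays; the rest are weekends and were already excluded.
Business days: 140 − 3 = 137.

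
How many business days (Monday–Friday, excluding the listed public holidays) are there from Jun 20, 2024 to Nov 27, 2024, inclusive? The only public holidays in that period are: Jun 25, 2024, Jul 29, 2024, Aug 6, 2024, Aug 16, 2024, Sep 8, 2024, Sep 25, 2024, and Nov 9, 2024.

Jun 20, 2024 is a Thursday.
That's 161 days from start to end, counting both.
161 = 7 × 23, so the span is exactly 23 full weeks.
Each full week contributes 5 weekdays (Mon–Fri): 23 × 5 = 115.
Total: 115.
Holidays: Jun 25, 2024 (Tue); Jul 29, 2024 (Mon); Aug 6, 2024 (Tue); Aug 16, 2024 (Fri); Sep 8, 2024 (Sun); Sep 25, 2024 (Wed); Nov 9, 2024 (Sat).
5 of the 7 holidays fall on weekdays; the rest are weekends and were already excluded.
Business days: 115 − 5 = 110.

110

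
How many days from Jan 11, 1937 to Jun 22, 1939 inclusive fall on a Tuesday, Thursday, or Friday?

Jan 11, 1937 is a Monday.
The range spans 893 days (inclusive of both endpoints).
893 = 7 × 127 + 4, so there are 127 full weeks plus 4 extra days.
Each full week contributes 3 days from the set (Tue, Thu, Fri): 127 × 3 = 381.
The 4 extra days are Mon, Tue, Wed, Thu — 2 of them qualify.
Total: 381 + 2 = 383.

383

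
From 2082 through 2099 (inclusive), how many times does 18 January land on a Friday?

3

Day of week of January 18 in each year:
2082: Sun, 2083: Mon, 2084: Tue, 2085: Thu, 2086: Fri ✓, 2087: Sat, 2088: Sun, 2089: Tue, 2090: Wed, 2091: Thu, 2092: Fri ✓, 2093: Sun, 2094: Mon, 2095: Tue, 2096: Wed, 2097: Fri ✓, 2098: Sat, 2099: Sun
Fridays: 2086, 2092, 2097.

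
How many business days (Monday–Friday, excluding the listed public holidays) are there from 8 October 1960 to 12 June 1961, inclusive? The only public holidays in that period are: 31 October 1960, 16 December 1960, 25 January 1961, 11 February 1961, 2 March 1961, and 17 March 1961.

8 October 1960 is a Saturday.
From 8 October 1960 to 12 June 1961 is 248 days inclusive.
248 = 7 × 35 + 3, so there are 35 full weeks plus 3 extra days.
Each full week contributes 5 weekdays (Mon–Fri): 35 × 5 = 175.
The 3 extra days are Saturday, Sunday, Monday — 1 of them qualifies.
Total: 175 + 1 = 176.
Holidays: 31 October 1960 (Mon); 16 December 1960 (Fri); 25 January 1961 (Wed); 11 February 1961 (Sat); 2 March 1961 (Thu); 17 March 1961 (Fri).
5 of the 6 holidays fall on weekdays; the rest are weekends and were already excluded.
Business days: 176 − 5 = 171.

171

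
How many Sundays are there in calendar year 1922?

53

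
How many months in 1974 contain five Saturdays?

A month has five Saturdays exactly when Saturday falls within its first (length − 28) days.
Jan: 31 days, starts Tue → 5 of Tue, Wed, Thu
Feb: 28 days, starts Fri → 5 of (none)
Mar: 31 days, starts Fri → 5 of Fri, Sat, Sun ✓
Apr: 30 days, starts Mon → 5 of Mon, Tue
May: 31 days, starts Wed → 5 of Wed, Thu, Fri
Jun: 30 days, starts Sat → 5 of Sat, Sun ✓
Jul: 31 days, starts Mon → 5 of Mon, Tue, Wed
Aug: 31 days, starts Thu → 5 of Thu, Fri, Sat ✓
Sep: 30 days, starts Sun → 5 of Sun, Mon
Oct: 31 days, starts Tue → 5 of Tue, Wed, Thu
Nov: 30 days, starts Fri → 5 of Fri, Sat ✓
Dec: 31 days, starts Sun → 5 of Sun, Mon, Tue
Months with five Saturdays: Mar, Jun, Aug, Nov.

4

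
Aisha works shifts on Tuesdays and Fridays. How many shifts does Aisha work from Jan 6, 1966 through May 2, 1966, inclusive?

33

Jan 6, 1966 is a Thursday.
From Jan 6, 1966 to May 2, 1966 is 117 days inclusive.
117 = 7 × 16 + 5, so there are 16 full weeks plus 5 extra days.
Each full week contributes 2 days from the set (Tue, Fri): 16 × 2 = 32.
The 5 extra days are Thu, Fri, Sat, Sun, Mon — 1 of them qualifies.
Total: 32 + 1 = 33.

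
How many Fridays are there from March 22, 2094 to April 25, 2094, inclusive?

March 22, 2094 is a Monday.
From March 22, 2094 to April 25, 2094 is 35 days inclusive.
35 = 7 × 5, so the span is exactly 5 full weeks.
Each full week contributes one Friday: 5 so far.

5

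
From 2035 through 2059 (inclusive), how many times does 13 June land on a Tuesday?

Day of week of June 13 in each year:
2035: Wed, 2036: Fri, 2037: Sat, 2038: Sun, 2039: Mon, 2040: Wed, 2041: Thu, 2042: Fri, 2043: Sat, 2044: Mon, 2045: Tue ✓, 2046: Wed, 2047: Thu, 2048: Sat, 2049: Sun, 2050: Mon, 2051: Tue ✓, 2052: Thu, 2053: Fri, 2054: Sat, 2055: Sun, 2056: Tue ✓, 2057: Wed, 2058: Thu, 2059: Fri
Tuesdays: 2045, 2051, 2056.

3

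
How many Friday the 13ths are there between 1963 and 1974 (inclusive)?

20

Friday-the-13ths by year:
1963: Sep, Dec
1964: Mar, Nov
1965: Aug
1966: May
1967: Jan, Oct
1968: Sep, Dec
1969: Jun
1970: Feb, Mar, Nov
1971: Aug
1972: Oct
1973: Apr, Jul
1974: Sep, Dec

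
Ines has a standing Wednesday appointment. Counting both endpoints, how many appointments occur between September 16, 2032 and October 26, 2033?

58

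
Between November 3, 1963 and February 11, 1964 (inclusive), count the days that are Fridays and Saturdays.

28

November 3, 1963 is a Sunday.
From November 3, 1963 to February 11, 1964 is 101 days inclusive.
101 = 7 × 14 + 3, so there are 14 full weeks plus 3 extra days.
Each full week contributes 2 days from the set (Fri, Sat): 14 × 2 = 28.
The 3 extra days are Sunday, Monday, Tuesday — none qualify.
Total: 28 + 0 = 28.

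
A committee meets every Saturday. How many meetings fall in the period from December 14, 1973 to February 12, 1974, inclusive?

9

December 14, 1973 is a Friday.
That's 61 days from start to end, counting both.
61 = 7 × 8 + 5, so there are 8 full weeks plus 5 extra days.
Each full week contributes one Saturday: 8 so far.
The 5 extra days are Fri, Sat, Sun, Mon, Tue — 1 of them qualifies.
Total: 8 + 1 = 9.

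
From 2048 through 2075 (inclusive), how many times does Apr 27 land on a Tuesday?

Day of week of April 27 in each year:
2048: Mon, 2049: Tue ✓, 2050: Wed, 2051: Thu, 2052: Sat, 2053: Sun, 2054: Mon, 2055: Tue ✓, 2056: Thu, 2057: Fri, 2058: Sat, 2059: Sun, 2060: Tue ✓, 2061: Wed, 2062: Thu, 2063: Fri, 2064: Sun, 2065: Mon, 2066: Tue ✓, 2067: Wed, 2068: Fri, 2069: Sat, 2070: Sun, 2071: Mon, 2072: Wed, 2073: Thu, 2074: Fri, 2075: Sat
Tuesdays: 2049, 2055, 2060, 2066.

4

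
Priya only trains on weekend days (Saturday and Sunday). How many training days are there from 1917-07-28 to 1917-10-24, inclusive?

26

1917-07-28 is a Saturday.
That's 89 days from start to end, counting both.
89 = 7 × 12 + 5, so there are 12 full weeks plus 5 extra days.
Each full week contributes 2 weekend days (Sat, Sun): 12 × 2 = 24.
The 5 extra days are Sat, Sun, Mon, Tue, Wed — 2 of them qualify.
Total: 24 + 2 = 26.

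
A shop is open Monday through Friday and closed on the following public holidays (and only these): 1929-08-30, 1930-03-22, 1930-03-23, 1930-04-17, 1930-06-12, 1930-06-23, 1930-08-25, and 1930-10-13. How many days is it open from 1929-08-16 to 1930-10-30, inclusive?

1929-08-16 is a Friday.
The range spans 441 days (inclusive of both endpoints).
441 = 7 × 63, so the span is exactly 63 full weeks.
Each full week contributes 5 weekdays (Mon–Fri): 63 × 5 = 315.
Total: 315.
Holidays: 1929-08-30 (Fri); 1930-03-22 (Sat); 1930-03-23 (Sun); 1930-04-17 (Thu); 1930-06-12 (Thu); 1930-06-23 (Mon); 1930-08-25 (Mon); 1930-10-13 (Mon).
6 of the 8 holidays fall on weekdays; the rest are weekends and were already excluded.
Business days: 315 − 6 = 309.

309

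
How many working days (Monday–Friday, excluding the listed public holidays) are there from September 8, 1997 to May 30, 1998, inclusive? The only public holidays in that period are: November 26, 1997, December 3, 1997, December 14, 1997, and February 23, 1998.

187

September 8, 1997 is a Monday.
From September 8, 1997 to May 30, 1998 is 265 days inclusive.
265 = 7 × 37 + 6, so there are 37 full weeks plus 6 extra days.
Each full week contributes 5 weekdays (Mon–Fri): 37 × 5 = 185.
The 6 extra days are Monday, Tuesday, Wednesday, Thursday, Friday, Saturday — 5 of them qualify.
Total: 185 + 5 = 190.
Holidays: November 26, 1997 (Wed); December 3, 1997 (Wed); December 14, 1997 (Sun); February 23, 1998 (Mon).
3 of the 4 holidays fall on weekdays; the rest are weekends and were already excluded.
Business days: 190 − 3 = 187.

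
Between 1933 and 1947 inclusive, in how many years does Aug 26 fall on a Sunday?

Day of week of August 26 in each year:
1933: Sat, 1934: Sun ✓, 1935: Mon, 1936: Wed, 1937: Thu, 1938: Fri, 1939: Sat, 1940: Mon, 1941: Tue, 1942: Wed, 1943: Thu, 1944: Sat, 1945: Sun ✓, 1946: Mon, 1947: Tue
Sundays: 1934, 1945.

2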